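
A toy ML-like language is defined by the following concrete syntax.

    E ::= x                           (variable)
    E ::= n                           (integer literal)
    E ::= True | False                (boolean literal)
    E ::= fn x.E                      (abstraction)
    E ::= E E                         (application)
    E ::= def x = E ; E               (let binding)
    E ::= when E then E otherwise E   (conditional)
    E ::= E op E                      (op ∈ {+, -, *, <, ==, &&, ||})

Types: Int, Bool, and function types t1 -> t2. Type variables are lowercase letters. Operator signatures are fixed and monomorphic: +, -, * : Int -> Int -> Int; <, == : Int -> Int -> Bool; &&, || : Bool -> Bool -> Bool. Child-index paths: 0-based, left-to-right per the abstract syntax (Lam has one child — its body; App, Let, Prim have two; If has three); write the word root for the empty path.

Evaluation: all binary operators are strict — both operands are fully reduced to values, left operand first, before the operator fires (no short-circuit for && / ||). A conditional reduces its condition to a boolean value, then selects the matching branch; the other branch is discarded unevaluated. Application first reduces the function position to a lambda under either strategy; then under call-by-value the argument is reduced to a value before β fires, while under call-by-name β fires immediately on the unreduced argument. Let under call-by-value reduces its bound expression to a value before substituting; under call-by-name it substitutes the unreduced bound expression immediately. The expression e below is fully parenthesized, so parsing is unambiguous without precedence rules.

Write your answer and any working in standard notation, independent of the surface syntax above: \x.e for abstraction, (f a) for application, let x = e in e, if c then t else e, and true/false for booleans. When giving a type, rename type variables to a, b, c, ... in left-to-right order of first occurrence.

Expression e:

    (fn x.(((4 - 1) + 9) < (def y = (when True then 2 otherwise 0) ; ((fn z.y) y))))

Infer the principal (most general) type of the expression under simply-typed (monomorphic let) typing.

Answer: a -> Bool

Working:
  unify Int ~ Int
  unify Int ~ Int
  unify Int ~ Int
  unify Int ~ Int
  unify Int ~ Int
  unify Bool ~ Bool
  unify Int ~ Int
let y : Int
y : Int
\z._ : b -> Int
y : Int
  unify b -> Int ~ Int -> c
  unify b ~ Int
  unify Int ~ c
_ _ : Int
  unify Int ~ Int
\x._ : a -> Bool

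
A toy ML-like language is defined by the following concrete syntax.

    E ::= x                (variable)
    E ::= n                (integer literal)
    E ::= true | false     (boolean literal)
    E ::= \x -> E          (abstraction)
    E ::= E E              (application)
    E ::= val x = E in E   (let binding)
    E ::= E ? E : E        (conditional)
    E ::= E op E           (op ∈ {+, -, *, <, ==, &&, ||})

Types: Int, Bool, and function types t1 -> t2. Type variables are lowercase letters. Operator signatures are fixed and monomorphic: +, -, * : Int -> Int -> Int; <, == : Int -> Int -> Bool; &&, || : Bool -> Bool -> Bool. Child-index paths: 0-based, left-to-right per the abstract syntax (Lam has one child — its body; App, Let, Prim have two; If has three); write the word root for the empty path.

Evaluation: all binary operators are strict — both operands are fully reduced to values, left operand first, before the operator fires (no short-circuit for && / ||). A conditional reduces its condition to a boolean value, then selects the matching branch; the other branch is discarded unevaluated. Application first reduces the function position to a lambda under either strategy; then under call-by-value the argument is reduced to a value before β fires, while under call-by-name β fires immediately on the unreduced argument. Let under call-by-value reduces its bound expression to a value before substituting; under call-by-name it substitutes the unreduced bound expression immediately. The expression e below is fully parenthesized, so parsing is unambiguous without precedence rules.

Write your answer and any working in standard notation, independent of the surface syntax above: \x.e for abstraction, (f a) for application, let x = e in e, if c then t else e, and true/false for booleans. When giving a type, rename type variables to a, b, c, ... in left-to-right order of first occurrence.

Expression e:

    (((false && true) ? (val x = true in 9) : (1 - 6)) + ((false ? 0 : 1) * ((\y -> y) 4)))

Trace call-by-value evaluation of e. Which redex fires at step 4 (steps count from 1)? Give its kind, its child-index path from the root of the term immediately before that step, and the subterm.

Derivation:
step 0: ((if (false && true) then (let x = true in 9) else (1 - 6)) + ((if false then 0 else 1) * ((\y.y) 4)))
step 1: [delta@0.0] ((if false then (let x = true in 9) else (1 - 6)) + ((if false then 0 else 1) * ((\y.y) 4)))
step 2: [if@0] ((1 - 6) + ((if false then 0 else 1) * ((\y.y) 4)))
step 3: [delta@0] (-5 + ((if false then 0 else 1) * ((\y.y) 4)))
step 4: [if@1.0] (-5 + (1 * ((\y.y) 4)))

Answer: if at 1.0 : (if false then 0 else 1)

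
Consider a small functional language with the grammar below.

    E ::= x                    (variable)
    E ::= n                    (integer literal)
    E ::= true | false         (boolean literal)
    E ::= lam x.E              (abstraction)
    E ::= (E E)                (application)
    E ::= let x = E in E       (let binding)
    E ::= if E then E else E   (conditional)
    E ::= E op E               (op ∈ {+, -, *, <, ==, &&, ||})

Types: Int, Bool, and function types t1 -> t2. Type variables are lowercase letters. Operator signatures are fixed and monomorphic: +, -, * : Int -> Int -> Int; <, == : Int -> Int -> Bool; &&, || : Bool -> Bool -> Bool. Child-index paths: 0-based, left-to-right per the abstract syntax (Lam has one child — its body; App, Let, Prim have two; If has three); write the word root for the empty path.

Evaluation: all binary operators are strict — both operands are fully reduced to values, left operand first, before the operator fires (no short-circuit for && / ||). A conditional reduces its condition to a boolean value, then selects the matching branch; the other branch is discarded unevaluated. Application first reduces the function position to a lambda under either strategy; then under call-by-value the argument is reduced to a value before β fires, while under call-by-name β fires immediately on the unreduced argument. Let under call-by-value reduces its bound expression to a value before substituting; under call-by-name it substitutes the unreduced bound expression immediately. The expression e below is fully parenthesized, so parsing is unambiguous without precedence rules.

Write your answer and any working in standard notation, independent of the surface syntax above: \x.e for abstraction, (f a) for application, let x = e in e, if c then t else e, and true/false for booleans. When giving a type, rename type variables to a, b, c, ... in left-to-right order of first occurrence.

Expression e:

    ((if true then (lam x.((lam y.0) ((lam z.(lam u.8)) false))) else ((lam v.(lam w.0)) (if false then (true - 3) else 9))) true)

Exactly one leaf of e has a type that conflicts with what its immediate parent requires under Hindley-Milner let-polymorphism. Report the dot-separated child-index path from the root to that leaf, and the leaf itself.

Working:
  unify Bool ~ Bool
\y._ : b -> Int
\u._ : d -> Int
\z._ : c -> d -> Int
  unify c -> d -> Int ~ Bool -> e
  unify c ~ Bool
  unify d -> Int ~ e
_ _ : d -> Int
  unify b -> Int ~ (d -> Int) -> f
  unify b ~ d -> Int
  unify Int ~ f
_ _ : Int
\x._ : a -> Int
\w._ : h -> Int
\v._ : g -> h -> Int
  unify Bool ~ Bool
  unify Bool ~ Int
  FAIL: mismatch Bool ~ Int

Answer: 0.2.1.1.0 : true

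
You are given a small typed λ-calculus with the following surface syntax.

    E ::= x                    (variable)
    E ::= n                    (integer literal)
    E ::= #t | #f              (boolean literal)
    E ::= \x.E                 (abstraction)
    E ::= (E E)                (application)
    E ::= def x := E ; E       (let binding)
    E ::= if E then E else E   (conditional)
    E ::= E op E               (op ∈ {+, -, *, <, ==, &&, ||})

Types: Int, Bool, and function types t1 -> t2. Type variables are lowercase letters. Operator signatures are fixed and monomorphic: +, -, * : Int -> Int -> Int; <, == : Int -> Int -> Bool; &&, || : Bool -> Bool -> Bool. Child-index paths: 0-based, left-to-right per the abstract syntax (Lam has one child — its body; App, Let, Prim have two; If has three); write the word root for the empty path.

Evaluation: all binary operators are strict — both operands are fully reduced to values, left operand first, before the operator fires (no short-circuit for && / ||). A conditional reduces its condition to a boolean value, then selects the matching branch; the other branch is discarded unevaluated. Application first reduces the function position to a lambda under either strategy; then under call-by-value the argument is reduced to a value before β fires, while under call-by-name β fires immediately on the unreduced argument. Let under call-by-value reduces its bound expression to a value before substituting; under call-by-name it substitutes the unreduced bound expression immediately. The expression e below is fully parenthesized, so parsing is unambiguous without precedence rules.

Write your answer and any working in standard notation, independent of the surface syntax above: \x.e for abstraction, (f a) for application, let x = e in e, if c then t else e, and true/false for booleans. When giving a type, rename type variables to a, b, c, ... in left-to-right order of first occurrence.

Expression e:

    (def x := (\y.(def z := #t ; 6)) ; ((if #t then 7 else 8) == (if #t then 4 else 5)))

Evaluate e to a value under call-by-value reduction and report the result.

Trace:
step 0: (let x = (\y.(let z = true in 6)) in ((if true then 7 else 8) == (if true then 4 else 5)))
step 1: [let@root] ((if true then 7 else 8) == (if true then 4 else 5))
step 2: [if@0] (7 == (if true then 4 else 5))
step 3: [if@1] (7 == 4)
step 4: [delta@root] false

Answer: false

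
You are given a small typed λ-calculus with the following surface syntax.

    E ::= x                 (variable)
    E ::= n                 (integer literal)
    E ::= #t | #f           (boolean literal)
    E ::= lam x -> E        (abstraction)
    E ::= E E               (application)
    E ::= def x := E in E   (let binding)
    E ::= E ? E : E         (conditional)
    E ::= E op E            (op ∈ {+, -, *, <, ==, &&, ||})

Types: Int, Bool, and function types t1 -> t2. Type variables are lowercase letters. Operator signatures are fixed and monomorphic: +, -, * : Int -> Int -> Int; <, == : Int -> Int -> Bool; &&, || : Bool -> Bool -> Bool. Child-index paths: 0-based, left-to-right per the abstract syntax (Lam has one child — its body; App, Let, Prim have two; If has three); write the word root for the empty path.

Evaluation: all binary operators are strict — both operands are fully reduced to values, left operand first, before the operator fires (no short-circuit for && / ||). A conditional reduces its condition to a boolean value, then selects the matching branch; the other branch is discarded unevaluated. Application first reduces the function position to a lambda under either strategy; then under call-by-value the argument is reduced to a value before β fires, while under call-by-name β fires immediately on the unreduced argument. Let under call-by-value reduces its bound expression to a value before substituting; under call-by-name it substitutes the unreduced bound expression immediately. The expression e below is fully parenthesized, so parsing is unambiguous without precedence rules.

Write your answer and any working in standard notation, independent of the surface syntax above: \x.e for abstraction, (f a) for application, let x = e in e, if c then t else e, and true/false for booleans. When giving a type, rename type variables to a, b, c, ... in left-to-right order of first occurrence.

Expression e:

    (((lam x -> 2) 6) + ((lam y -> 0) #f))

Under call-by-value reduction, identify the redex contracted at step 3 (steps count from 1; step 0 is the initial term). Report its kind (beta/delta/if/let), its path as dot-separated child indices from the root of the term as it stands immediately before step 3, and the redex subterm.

Working:
step 0: (((\x.2) 6) + ((\y.0) false))
step 1: [beta@0] (2 + ((\y.0) false))
step 2: [beta@1] (2 + 0)
step 3: [delta@root] 2

Answer: delta at root : (2 + 0)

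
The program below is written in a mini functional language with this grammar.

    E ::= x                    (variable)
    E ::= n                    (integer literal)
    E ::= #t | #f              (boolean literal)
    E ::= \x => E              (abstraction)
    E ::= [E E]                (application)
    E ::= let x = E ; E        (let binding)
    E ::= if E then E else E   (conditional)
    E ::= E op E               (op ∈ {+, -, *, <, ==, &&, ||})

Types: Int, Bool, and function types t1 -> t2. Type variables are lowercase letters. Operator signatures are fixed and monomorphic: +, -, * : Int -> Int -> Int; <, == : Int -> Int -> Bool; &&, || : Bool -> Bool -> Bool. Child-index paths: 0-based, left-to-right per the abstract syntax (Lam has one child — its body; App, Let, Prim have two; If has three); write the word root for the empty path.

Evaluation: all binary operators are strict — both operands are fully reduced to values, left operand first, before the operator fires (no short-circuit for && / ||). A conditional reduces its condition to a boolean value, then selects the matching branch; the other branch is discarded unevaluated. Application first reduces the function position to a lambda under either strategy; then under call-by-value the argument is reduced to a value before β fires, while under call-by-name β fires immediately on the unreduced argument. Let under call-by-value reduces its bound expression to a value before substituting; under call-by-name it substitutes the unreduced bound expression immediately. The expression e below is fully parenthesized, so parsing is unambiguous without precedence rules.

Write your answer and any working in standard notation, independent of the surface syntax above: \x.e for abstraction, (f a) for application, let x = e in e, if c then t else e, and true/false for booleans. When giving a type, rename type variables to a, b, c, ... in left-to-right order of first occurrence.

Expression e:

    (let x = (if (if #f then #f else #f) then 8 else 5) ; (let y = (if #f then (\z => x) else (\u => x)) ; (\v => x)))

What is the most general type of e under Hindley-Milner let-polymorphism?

Derivation:
  unify Bool ~ Bool
  unify Bool ~ Bool
  unify Bool ~ Bool
  unify Int ~ Int
let x : Int
  unify Bool ~ Bool
x : Int
\z._ : a -> Int
x : Int
\u._ : b -> Int
  unify a -> Int ~ b -> Int
  unify a ~ b
  unify Int ~ Int
let y : forall. b -> Int
x : Int
\v._ : c -> Int

Answer: a -> Int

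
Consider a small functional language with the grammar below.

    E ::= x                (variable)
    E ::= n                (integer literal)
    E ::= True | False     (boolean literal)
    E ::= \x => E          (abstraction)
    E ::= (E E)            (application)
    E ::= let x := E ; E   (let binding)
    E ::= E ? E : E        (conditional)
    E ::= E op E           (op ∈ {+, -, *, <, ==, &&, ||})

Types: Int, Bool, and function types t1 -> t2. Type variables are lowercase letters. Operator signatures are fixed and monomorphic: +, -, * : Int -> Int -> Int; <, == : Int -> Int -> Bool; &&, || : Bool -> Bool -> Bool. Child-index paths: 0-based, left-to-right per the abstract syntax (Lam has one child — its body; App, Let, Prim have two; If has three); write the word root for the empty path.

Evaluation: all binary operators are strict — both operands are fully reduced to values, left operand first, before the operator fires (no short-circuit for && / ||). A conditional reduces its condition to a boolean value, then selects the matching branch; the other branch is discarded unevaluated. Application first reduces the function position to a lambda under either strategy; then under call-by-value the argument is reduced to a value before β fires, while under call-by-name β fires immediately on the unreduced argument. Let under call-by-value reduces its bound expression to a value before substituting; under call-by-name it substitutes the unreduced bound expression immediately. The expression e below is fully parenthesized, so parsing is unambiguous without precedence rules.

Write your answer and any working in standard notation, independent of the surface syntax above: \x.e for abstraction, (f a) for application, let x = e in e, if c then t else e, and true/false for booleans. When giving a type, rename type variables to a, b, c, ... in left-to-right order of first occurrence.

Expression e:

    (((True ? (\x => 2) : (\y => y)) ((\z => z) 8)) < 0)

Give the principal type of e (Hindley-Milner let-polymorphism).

Answer: Bool

Trace:
  unify Bool ~ Bool
\x._ : a -> Int
y : b
\y._ : b -> b
  unify a -> Int ~ b -> b
  unify a ~ b
  unify Int ~ b
z : c
\z._ : c -> c
  unify c -> c ~ Int -> d
  unify c ~ Int
  unify Int ~ d
_ _ : Int
  unify Int -> Int ~ Int -> e
  unify Int ~ Int
  unify Int ~ e
_ _ : Int
  unify Int ~ Int
  unify Int ~ Int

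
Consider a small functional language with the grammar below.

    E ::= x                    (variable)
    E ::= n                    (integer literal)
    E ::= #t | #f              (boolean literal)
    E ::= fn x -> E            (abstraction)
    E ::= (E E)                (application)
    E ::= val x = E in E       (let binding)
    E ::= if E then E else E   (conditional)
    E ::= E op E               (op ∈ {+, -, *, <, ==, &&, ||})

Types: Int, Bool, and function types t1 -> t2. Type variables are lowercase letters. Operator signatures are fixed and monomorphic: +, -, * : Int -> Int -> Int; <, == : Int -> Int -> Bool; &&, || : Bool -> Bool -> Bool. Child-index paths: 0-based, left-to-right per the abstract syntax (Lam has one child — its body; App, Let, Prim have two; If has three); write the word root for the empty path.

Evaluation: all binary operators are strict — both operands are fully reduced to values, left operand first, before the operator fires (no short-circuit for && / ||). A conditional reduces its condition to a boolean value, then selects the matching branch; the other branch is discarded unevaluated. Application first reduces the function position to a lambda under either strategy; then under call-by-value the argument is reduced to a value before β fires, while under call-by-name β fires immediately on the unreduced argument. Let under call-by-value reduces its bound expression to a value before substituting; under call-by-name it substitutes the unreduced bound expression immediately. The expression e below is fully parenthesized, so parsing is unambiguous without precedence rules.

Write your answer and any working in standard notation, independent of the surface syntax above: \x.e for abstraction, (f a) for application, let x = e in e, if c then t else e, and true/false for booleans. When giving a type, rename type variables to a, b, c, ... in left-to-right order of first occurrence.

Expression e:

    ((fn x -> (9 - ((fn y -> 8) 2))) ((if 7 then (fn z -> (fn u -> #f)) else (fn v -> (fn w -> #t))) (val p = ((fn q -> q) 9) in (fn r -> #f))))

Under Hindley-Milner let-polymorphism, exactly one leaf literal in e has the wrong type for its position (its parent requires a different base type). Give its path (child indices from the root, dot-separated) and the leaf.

Derivation:
  unify Int ~ Int
\y._ : b -> Int
  unify b -> Int ~ Int -> c
  unify b ~ Int
  unify Int ~ c
_ _ : Int
  unify Int ~ Int
\x._ : a -> Int
  unify Int ~ Bool
  FAIL: mismatch Int ~ Bool

Answer: 1.0.0 : 7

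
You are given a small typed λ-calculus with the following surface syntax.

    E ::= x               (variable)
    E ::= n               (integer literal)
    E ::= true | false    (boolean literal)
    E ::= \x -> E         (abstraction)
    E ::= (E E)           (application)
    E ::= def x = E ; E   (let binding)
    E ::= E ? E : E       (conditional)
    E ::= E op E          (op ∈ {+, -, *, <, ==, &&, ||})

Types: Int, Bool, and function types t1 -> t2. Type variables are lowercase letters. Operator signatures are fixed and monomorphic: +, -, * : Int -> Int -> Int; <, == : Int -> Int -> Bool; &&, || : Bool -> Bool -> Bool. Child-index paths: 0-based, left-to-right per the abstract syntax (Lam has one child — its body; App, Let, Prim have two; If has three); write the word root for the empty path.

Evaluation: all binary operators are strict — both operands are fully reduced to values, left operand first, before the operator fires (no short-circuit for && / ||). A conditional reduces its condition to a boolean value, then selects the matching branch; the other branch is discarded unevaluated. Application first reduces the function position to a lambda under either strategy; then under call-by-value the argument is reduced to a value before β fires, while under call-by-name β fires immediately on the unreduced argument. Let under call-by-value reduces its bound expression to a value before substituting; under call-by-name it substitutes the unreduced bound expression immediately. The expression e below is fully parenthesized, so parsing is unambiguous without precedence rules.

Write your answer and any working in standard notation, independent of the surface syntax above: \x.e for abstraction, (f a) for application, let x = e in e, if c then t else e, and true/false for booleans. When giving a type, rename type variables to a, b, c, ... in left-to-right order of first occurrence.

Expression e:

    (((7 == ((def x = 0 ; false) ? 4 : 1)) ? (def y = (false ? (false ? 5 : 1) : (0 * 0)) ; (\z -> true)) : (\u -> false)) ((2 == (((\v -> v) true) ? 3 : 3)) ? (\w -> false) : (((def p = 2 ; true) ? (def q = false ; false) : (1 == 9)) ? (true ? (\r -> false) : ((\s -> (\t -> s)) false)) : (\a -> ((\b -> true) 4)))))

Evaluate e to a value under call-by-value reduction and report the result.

Trace:
step 0: ((if (7 == (if (let x = 0 in false) then 4 else 1)) then (let y = (if false then (if false then 5 else 1) else (0 * 0)) in (\z.true)) else (\u.false)) (if (2 == (if ((\v.v) true) then 3 else 3)) then (\w.false) else (if (if (let p = 2 in true) then (let q = false in false) else (1 == 9)) then (if true then (\r.false) else ((\s.(\t.s)) false)) else (\a.((\b.true) 4)))))
step 1: [let@0.0.1.0] ((if (7 == (if false then 4 else 1)) then (let y = (if false then (if false then 5 else 1) else (0 * 0)) in (\z.true)) else (\u.false)) (if (2 == (if ((\v.v) true) then 3 else 3)) then (\w.false) else (if (if (let p = 2 in true) then (let q = false in false) else (1 == 9)) then (if true then (\r.false) else ((\s.(\t.s)) false)) else (\a.((\b.true) 4)))))
step 2: [if@0.0.1] ((if (7 == 1) then (let y = (if false then (if false then 5 else 1) else (0 * 0)) in (\z.true)) else (\u.false)) (if (2 == (if ((\v.v) true) then 3 else 3)) then (\w.false) else (if (if (let p = 2 in true) then (let q = false in false) else (1 == 9)) then (if true then (\r.false) else ((\s.(\t.s)) false)) else (\a.((\b.true) 4)))))
step 3: [delta@0.0] ((if false then (let y = (if false then (if false then 5 else 1) else (0 * 0)) in (\z.true)) else (\u.false)) (if (2 == (if ((\v.v) true) then 3 else 3)) then (\w.false) else (if (if (let p = 2 in true) then (let q = false in false) else (1 == 9)) then (if true then (\r.false) else ((\s.(\t.s)) false)) else (\a.((\b.true) 4)))))
step 4: [if@0] ((\u.false) (if (2 == (if ((\v.v) true) then 3 else 3)) then (\w.false) else (if (if (let p = 2 in true) then (let q = false in false) else (1 == 9)) then (if true then (\r.false) else ((\s.(\t.s)) false)) else (\a.((\b.true) 4)))))
step 5: [beta@1.0.1.0] ((\u.false) (if (2 == (if true then 3 else 3)) then (\w.false) else (if (if (let p = 2 in true) then (let q = false in false) else (1 == 9)) then (if true then (\r.false) else ((\s.(\t.s)) false)) else (\a.((\b.true) 4)))))
step 6: [if@1.0.1] ((\u.false) (if (2 == 3) then (\w.false) else (if (if (let p = 2 in true) then (let q = false in false) else (1 == 9)) then (if true then (\r.false) else ((\s.(\t.s)) false)) else (\a.((\b.true) 4)))))
step 7: [delta@1.0] ((\u.false) (if false then (\w.false) else (if (if (let p = 2 in true) then (let q = false in false) else (1 == 9)) then (if true then (\r.false) else ((\s.(\t.s)) false)) else (\a.((\b.true) 4)))))
step 8: [if@1] ((\u.false) (if (if (let p = 2 in true) then (let q = false in false) else (1 == 9)) then (if true then (\r.false) else ((\s.(\t.s)) false)) else (\a.((\b.true) 4))))
step 9: [let@1.0.0] ((\u.false) (if (if true then (let q = false in false) else (1 == 9)) then (if true then (\r.false) else ((\s.(\t.s)) false)) else (\a.((\b.true) 4))))
step 10: [if@1.0] ((\u.false) (if (let q = false in false) then (if true then (\r.false) else ((\s.(\t.s)) false)) else (\a.((\b.true) 4))))
step 11: [let@1.0] ((\u.false) (if false then (if true then (\r.false) else ((\s.(\t.s)) false)) else (\a.((\b.true) 4))))
step 12: [if@1] ((\u.false) (\a.((\b.true) 4)))
step 13: [beta@root] false

Answer: false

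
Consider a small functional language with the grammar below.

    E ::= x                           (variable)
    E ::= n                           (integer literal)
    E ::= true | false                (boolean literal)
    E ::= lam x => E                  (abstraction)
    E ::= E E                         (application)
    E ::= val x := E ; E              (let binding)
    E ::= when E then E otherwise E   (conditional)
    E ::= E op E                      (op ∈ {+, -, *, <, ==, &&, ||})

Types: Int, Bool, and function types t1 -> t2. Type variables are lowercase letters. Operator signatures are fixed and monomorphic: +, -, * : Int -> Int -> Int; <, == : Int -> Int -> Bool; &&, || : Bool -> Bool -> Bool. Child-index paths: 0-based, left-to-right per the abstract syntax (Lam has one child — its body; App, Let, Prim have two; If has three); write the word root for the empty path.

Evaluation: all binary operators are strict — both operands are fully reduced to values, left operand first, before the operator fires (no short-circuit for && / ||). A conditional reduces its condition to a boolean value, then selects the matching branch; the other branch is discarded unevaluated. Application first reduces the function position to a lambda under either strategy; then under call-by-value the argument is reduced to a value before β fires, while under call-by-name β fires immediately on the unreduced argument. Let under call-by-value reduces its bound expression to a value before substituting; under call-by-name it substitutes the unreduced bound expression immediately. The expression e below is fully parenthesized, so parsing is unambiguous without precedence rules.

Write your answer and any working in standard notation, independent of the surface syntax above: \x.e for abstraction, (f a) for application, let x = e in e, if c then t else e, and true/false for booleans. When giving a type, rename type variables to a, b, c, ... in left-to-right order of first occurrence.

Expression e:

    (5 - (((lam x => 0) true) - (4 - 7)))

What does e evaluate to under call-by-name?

Answer: 2

Working:
step 0: (5 - (((\x.0) true) - (4 - 7)))
step 1: [beta@1.0] (5 - (0 - (4 - 7)))
step 2: [delta@1.1] (5 - (0 - -3))
step 3: [delta@1] (5 - 3)
step 4: [delta@root] 2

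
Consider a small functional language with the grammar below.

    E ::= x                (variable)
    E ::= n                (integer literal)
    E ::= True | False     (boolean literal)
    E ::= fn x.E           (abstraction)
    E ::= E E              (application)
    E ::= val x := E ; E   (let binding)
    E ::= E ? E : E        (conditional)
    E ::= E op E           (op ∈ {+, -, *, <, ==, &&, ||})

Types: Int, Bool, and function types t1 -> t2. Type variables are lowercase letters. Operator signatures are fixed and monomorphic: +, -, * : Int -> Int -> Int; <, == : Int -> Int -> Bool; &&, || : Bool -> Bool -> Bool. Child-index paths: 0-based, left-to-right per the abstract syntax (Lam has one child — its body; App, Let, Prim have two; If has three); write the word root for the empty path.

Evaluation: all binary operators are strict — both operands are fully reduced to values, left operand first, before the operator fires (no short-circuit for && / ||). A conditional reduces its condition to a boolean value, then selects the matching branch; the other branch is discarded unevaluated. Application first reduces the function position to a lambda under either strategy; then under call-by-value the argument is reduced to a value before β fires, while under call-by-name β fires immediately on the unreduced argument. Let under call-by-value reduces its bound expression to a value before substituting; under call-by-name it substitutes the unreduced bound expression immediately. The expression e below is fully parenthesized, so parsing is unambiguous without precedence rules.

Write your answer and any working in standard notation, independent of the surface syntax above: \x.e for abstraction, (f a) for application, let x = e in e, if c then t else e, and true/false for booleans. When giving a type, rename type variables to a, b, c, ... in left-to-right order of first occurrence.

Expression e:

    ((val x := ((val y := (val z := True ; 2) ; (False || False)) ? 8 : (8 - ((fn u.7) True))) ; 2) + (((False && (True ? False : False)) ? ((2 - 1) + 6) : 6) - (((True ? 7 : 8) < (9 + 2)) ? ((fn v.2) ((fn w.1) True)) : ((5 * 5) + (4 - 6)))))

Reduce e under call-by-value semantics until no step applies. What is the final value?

Answer: 6

Derivation:
step 0: ((let x = (if (let y = (let z = true in 2) in (false || false)) then 8 else (8 - ((\u.7) true))) in 2) + ((if (false && (if true then false else false)) then ((2 - 1) + 6) else 6) - (if ((if true then 7 else 8) < (9 + 2)) then ((\v.2) ((\w.1) true)) else ((5 * 5) + (4 - 6)))))
step 1: [let@0.0.0.0] ((let x = (if (let y = 2 in (false || false)) then 8 else (8 - ((\u.7) true))) in 2) + ((if (false && (if true then false else false)) then ((2 - 1) + 6) else 6) - (if ((if true then 7 else 8) < (9 + 2)) then ((\v.2) ((\w.1) true)) else ((5 * 5) + (4 - 6)))))
step 2: [let@0.0.0] ((let x = (if (false || false) then 8 else (8 - ((\u.7) true))) in 2) + ((if (false && (if true then false else false)) then ((2 - 1) + 6) else 6) - (if ((if true then 7 else 8) < (9 + 2)) then ((\v.2) ((\w.1) true)) else ((5 * 5) + (4 - 6)))))
step 3: [delta@0.0.0] ((let x = (if false then 8 else (8 - ((\u.7) true))) in 2) + ((if (false && (if true then false else false)) then ((2 - 1) + 6) else 6) - (if ((if true then 7 else 8) < (9 + 2)) then ((\v.2) ((\w.1) true)) else ((5 * 5) + (4 - 6)))))
step 4: [if@0.0] ((let x = (8 - ((\u.7) true)) in 2) + ((if (false && (if true then false else false)) then ((2 - 1) + 6) else 6) - (if ((if true then 7 else 8) < (9 + 2)) then ((\v.2) ((\w.1) true)) else ((5 * 5) + (4 - 6)))))
step 5: [beta@0.0.1] ((let x = (8 - 7) in 2) + ((if (false && (if true then false else false)) then ((2 - 1) + 6) else 6) - (if ((if true then 7 else 8) < (9 + 2)) then ((\v.2) ((\w.1) true)) else ((5 * 5) + (4 - 6)))))
step 6: [delta@0.0] ((let x = 1 in 2) + ((if (false && (if true then false else false)) then ((2 - 1) + 6) else 6) - (if ((if true then 7 else 8) < (9 + 2)) then ((\v.2) ((\w.1) true)) else ((5 * 5) + (4 - 6)))))
step 7: [let@0] (2 + ((if (false && (if true then false else false)) then ((2 - 1) + 6) else 6) - (if ((if true then 7 else 8) < (9 + 2)) then ((\v.2) ((\w.1) true)) else ((5 * 5) + (4 - 6)))))
step 8: [if@1.0.0.1] (2 + ((if (false && false) then ((2 - 1) + 6) else 6) - (if ((if true then 7 else 8) < (9 + 2)) then ((\v.2) ((\w.1) true)) else ((5 * 5) + (4 - 6)))))
step 9: [delta@1.0.0] (2 + ((if false then ((2 - 1) + 6) else 6) - (if ((if true then 7 else 8) < (9 + 2)) then ((\v.2) ((\w.1) true)) else ((5 * 5) + (4 - 6)))))
step 10: [if@1.0] (2 + (6 - (if ((if true then 7 else 8) < (9 + 2)) then ((\v.2) ((\w.1) true)) else ((5 * 5) + (4 - 6)))))
step 11: [if@1.1.0.0] (2 + (6 - (if (7 < (9 + 2)) then ((\v.2) ((\w.1) true)) else ((5 * 5) + (4 - 6)))))
step 12: [delta@1.1.0.1] (2 + (6 - (if (7 < 11) then ((\v.2) ((\w.1) true)) else ((5 * 5) + (4 - 6)))))
step 13: [delta@1.1.0] (2 + (6 - (if true then ((\v.2) ((\w.1) true)) else ((5 * 5) + (4 - 6)))))
step 14: [if@1.1] (2 + (6 - ((\v.2) ((\w.1) true))))
step 15: [beta@1.1.1] (2 + (6 - ((\v.2) 1)))
step 16: [beta@1.1] (2 + (6 - 2))
step 17: [delta@1] (2 + 4)
step 18: [delta@root] 6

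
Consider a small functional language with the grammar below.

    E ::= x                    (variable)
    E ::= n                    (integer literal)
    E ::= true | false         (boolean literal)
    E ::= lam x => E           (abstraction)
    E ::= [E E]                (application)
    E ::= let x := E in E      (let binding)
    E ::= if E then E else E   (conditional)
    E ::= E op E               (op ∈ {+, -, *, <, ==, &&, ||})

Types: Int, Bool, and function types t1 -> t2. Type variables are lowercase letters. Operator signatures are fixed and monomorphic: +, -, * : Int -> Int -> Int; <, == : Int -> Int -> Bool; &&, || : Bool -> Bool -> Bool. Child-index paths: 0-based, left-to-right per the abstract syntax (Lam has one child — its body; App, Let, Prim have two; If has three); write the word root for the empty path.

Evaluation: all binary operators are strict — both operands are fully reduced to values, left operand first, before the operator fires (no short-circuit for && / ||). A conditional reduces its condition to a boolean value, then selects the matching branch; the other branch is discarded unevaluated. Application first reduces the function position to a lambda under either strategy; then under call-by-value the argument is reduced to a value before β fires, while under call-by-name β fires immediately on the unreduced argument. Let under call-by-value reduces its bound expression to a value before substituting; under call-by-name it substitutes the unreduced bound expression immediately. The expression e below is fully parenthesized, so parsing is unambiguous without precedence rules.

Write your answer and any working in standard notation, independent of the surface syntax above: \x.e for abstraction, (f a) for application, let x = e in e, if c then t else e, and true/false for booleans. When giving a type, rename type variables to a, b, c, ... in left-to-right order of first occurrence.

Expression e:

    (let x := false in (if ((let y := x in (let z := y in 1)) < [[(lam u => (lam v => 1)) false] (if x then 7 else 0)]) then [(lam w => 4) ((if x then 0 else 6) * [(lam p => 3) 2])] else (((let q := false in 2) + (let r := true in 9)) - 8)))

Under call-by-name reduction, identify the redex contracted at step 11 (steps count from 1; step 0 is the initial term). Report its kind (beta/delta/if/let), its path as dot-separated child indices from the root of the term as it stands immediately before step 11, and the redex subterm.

Working:
step 0: (let x = false in (if ((let y = x in (let z = y in 1)) < (((\u.(\v.1)) false) (if x then 7 else 0))) then ((\w.4) ((if x then 0 else 6) * ((\p.3) 2))) else (((let q = false in 2) + (let r = true in 9)) - 8)))
step 1: [let@root] (if ((let y = false in (let z = y in 1)) < (((\u.(\v.1)) false) (if false then 7 else 0))) then ((\w.4) ((if false then 0 else 6) * ((\p.3) 2))) else (((let q = false in 2) + (let r = true in 9)) - 8))
step 2: [let@0.0] (if ((let z = false in 1) < (((\u.(\v.1)) false) (if false then 7 else 0))) then ((\w.4) ((if false then 0 else 6) * ((\p.3) 2))) else (((let q = false in 2) + (let r = true in 9)) - 8))
step 3: [let@0.0] (if (1 < (((\u.(\v.1)) false) (if false then 7 else 0))) then ((\w.4) ((if false then 0 else 6) * ((\p.3) 2))) else (((let q = false in 2) + (let r = true in 9)) - 8))
step 4: [beta@0.1.0] (if (1 < ((\v.1) (if false then 7 else 0))) then ((\w.4) ((if false then 0 else 6) * ((\p.3) 2))) else (((let q = false in 2) + (let r = true in 9)) - 8))
step 5: [beta@0.1] (if (1 < 1) then ((\w.4) ((if false then 0 else 6) * ((\p.3) 2))) else (((let q = false in 2) + (let r = true in 9)) - 8))
step 6: [delta@0] (if false then ((\w.4) ((if false then 0 else 6) * ((\p.3) 2))) else (((let q = false in 2) + (let r = true in 9)) - 8))
step 7: [if@root] (((let q = false in 2) + (let r = true in 9)) - 8)
step 8: [let@0.0] ((2 + (let r = true in 9)) - 8)
step 9: [let@0.1] ((2 + 9) - 8)
step 10: [delta@0] (11 - 8)
step 11: [delta@root] 3

Answer: delta at root : (11 - 8)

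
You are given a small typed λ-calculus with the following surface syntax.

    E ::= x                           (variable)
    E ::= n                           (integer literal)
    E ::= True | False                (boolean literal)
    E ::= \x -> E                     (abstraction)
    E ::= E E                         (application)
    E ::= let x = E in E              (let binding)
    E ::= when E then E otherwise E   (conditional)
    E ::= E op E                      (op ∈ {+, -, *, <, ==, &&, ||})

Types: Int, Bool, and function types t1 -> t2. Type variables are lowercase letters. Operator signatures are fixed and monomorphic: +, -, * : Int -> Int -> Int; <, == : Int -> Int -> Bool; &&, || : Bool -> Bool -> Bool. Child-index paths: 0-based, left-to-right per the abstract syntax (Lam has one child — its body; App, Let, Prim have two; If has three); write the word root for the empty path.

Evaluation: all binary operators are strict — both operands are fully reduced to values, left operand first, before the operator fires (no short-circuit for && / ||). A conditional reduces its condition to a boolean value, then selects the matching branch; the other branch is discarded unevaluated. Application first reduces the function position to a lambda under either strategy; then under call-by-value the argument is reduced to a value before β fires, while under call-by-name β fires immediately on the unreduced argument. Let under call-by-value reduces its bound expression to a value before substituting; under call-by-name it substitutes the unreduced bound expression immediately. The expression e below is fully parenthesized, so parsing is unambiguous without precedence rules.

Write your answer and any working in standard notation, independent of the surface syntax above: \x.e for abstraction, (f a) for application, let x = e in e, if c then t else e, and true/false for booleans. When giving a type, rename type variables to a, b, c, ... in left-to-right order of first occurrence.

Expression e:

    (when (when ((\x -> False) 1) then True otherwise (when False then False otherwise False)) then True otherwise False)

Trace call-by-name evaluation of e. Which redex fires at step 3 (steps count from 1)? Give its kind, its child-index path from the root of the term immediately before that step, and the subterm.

Answer: if at 0 : (if false then false else false)

Working:
step 0: (if (if ((\x.false) 1) then true else (if false then false else false)) then true else false)
step 1: [beta@0.0] (if (if false then true else (if false then false else false)) then true else false)
step 2: [if@0] (if (if false then false else false) then true else false)
step 3: [if@0] (if false then true else false)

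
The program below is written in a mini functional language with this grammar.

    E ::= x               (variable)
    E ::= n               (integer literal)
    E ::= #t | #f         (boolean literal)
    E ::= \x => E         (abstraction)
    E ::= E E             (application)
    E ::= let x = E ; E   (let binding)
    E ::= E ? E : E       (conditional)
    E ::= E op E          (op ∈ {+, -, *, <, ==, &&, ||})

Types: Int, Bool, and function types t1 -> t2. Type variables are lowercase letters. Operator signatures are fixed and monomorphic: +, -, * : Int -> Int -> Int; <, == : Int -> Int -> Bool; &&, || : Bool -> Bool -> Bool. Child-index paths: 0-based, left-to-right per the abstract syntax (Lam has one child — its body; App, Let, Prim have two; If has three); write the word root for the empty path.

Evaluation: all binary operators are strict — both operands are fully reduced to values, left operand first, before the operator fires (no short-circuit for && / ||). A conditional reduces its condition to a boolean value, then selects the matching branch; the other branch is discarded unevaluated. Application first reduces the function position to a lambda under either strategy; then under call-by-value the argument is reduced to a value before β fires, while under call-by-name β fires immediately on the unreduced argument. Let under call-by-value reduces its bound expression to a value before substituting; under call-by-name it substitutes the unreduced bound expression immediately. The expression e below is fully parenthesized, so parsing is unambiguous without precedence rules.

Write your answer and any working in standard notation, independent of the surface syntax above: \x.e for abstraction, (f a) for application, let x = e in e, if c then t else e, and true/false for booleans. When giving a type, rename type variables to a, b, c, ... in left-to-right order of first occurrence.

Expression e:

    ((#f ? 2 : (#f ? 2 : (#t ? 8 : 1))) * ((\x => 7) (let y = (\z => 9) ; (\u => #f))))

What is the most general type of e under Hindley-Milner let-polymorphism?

Answer: Int

Working:
  unify Bool ~ Bool
  unify Bool ~ Bool
  unify Bool ~ Bool
  unify Int ~ Int
  unify Int ~ Int
  unify Int ~ Int
  unify Int ~ Int
\x._ : a -> Int
\z._ : b -> Int
let y : forall. b -> Int
\u._ : c -> Bool
  unify a -> Int ~ (c -> Bool) -> d
  unify a ~ c -> Bool
  unify Int ~ d
_ _ : Int
  unify Int ~ Int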